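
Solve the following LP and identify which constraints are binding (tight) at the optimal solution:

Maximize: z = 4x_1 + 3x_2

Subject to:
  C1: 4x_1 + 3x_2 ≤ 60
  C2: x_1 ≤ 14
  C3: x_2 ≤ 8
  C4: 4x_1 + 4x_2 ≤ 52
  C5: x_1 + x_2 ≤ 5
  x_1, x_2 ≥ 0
Optimal: x_1 = 5, x_2 = 0
Binding: C5, x_2 ≥ 0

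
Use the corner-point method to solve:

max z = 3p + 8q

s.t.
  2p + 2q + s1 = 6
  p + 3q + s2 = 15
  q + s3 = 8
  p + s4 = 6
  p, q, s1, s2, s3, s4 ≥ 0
Each vertex is the intersection of two constraint boundaries that also satisfies all remaining constraints:
  p = 0 and q = 0 → (0, 0)
  2p + 2q = 6 and q = 0 → (3, 0)
  2p + 2q = 6 and p = 0 → (0, 3)

Evaluating z = 3p + 8q at each vertex:
  (0, 0): z = 0
  (3, 0): z = 9
  (0, 3): z = 24

The maximum is at (0, 3) with z = 24.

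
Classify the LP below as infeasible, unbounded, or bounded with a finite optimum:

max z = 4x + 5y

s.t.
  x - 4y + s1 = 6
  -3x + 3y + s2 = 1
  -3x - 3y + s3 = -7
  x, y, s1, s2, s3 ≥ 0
Feasible point: (2, 1) satisfies every constraint, so the LP is feasible.
Direction d = (1, 1): for each constraint row a, a·d ≤ 0 —
  (1)(1) + (-4)(1) = -3 ≤ 0
  (-3)(1) + (3)(1) = 0 ≤ 0
  (-3)(1) + (-3)(1) = -6 ≤ 0
and d ≥ 0, so (2, 1) + t·d stays feasible for every t ≥ 0. Along this ray z = 4x + 5y changes by 9 per unit t, so z → +∞.

Unbounded: there is a feasible ray along which z → +∞.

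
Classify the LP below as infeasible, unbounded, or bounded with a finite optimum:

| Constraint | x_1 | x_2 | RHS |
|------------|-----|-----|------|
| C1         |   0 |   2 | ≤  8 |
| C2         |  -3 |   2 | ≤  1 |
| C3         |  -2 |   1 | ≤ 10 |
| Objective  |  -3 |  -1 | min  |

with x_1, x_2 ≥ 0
Feasible point: (0, 0) satisfies every constraint, so the LP is feasible.
Direction d = (1, 0): for each constraint row a, a·d ≤ 0 —
  (0)(1) + (2)(0) = 0 ≤ 0
  (-3)(1) + (2)(0) = -3 ≤ 0
  (-2)(1) + (1)(0) = -2 ≤ 0
and d ≥ 0, so (0, 0) + t·d stays feasible for every t ≥ 0. Along this ray z = -3x_1 - x_2 changes by -3 per unit t, so z → −∞.

Unbounded: there is a feasible ray along which z → −∞.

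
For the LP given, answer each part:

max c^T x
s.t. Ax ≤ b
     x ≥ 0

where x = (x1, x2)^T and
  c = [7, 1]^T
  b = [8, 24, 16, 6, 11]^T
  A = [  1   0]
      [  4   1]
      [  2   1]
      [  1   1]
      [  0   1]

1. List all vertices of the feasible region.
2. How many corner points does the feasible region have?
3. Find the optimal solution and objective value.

1. (0, 0), (6, 0), (0, 6)
2. 3
3. x1 = 6, x2 = 0, z = 42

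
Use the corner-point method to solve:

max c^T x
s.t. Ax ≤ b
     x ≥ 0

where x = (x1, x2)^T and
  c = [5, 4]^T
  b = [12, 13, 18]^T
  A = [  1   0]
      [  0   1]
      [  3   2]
Each vertex is the intersection of two constraint boundaries that also satisfies all remaining constraints:
  x1 = 0 and x2 = 0 → (0, 0)
  3x1 + 2x2 = 18 and x2 = 0 → (6, 0)
  3x1 + 2x2 = 18 and x1 = 0 → (0, 9)

Evaluating z = 5x1 + 4x2 at each vertex:
  (0, 0): z = 0
  (6, 0): z = 30
  (0, 9): z = 36

The maximum is at (0, 9) with z = 36.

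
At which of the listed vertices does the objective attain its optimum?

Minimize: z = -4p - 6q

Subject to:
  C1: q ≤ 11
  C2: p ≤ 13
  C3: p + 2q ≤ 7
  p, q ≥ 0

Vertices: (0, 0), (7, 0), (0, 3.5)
Evaluating z = -4p - 6q at each vertex:
  (0, 0): z = 0
  (7, 0): z = -28
  (0, 3.5): z = -21

The smallest value is z = -28, attained at (7, 0).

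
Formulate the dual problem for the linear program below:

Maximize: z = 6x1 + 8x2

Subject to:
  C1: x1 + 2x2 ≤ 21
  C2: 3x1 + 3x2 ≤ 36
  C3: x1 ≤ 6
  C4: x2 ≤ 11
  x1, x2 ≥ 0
Minimize: z = 21y1 + 36y2 + 6y3 + 11y4

Subject to:
  C1: -y1 - 3y2 - y3 ≤ -6
  C2: -2y1 - 3y2 - y4 ≤ -8
  y1, y2, y3, y4 ≥ 0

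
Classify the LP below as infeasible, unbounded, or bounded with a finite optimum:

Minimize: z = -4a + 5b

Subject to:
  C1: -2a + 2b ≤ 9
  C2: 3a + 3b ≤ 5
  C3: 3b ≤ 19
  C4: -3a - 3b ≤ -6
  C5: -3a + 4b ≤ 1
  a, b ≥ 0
C2 requires 3a + 3b ≤ 5, while C4 (-3a - 3b ≤ -6) is equivalent to 3a + 3b ≥ 6. Together they would need 6 ≤ 3a + 3b ≤ 5, which is impossible since 6 > 5. No point satisfies all constraints.

Infeasible — the constraint set is empty.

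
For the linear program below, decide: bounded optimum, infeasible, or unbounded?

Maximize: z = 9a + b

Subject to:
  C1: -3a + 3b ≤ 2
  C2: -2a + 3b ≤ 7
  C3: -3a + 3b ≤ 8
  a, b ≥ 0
Feasible point: (0, 0) satisfies every constraint, so the LP is feasible.
Direction d = (1, 0): for each constraint row a, a·d ≤ 0 —
  (-3)(1) + (3)(0) = -3 ≤ 0
  (-2)(1) + (3)(0) = -2 ≤ 0
  (-3)(1) + (3)(0) = -3 ≤ 0
and d ≥ 0, so (0, 0) + t·d stays feasible for every t ≥ 0. Along this ray z = 9a + b changes by 9 per unit t, so z → +∞.

Unbounded — the objective can increase without bound over the feasible region.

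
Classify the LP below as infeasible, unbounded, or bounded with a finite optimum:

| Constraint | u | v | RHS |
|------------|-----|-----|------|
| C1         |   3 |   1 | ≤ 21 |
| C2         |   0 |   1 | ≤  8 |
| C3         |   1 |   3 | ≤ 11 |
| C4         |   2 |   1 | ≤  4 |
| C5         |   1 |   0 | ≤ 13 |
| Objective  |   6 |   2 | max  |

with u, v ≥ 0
The point (2, 0) satisfies every constraint, so the LP is feasible; the constraints give u ≤ 13 and v ≤ 8, which with u, v ≥ 0 keep the feasible region inside a bounded box. A feasible, bounded LP attains a finite optimum at a vertex.

Feasible with finite optimum z* = 12 at (2, 0).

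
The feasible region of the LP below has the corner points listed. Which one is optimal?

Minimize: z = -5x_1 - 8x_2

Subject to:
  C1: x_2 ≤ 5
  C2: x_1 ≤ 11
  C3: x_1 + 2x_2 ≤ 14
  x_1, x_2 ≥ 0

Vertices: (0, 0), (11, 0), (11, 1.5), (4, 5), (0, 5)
Evaluating z = -5x_1 - 8x_2 at each vertex:
  (0, 0): z = 0
  (11, 0): z = -55
  (11, 1.5): z = -67
  (4, 5): z = -60
  (0, 5): z = -40

The smallest value is z = -67, attained at (11, 1.5).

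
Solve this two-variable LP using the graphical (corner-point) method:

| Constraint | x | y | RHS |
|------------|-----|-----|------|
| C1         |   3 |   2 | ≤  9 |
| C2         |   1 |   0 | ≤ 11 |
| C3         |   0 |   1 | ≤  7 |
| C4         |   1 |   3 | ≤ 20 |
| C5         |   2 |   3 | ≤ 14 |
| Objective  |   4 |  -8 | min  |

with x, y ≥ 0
Each vertex is the intersection of two constraint boundaries that also satisfies all remaining constraints:
  x = 0 and y = 0 → (0, 0)
  3x + 2y = 9 and y = 0 → (3, 0)
  3x + 2y = 9 and x = 0 → (0, 4.5)

Evaluating z = 4x - 8y at each vertex:
  (0, 0): z = 0
  (3, 0): z = 12
  (0, 4.5): z = -36

The minimum is at (0, 4.5) with z = -36.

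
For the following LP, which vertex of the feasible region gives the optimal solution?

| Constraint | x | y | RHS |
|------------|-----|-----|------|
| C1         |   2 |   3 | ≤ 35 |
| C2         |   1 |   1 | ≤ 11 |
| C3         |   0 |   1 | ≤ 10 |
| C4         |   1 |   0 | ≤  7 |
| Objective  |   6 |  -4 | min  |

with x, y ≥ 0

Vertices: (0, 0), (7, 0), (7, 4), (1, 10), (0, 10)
Evaluating z = 6x - 4y at each vertex:
  (0, 0): z = 0
  (7, 0): z = 42
  (7, 4): z = 26
  (1, 10): z = -34
  (0, 10): z = -40

The smallest value is z = -40, attained at (0, 10).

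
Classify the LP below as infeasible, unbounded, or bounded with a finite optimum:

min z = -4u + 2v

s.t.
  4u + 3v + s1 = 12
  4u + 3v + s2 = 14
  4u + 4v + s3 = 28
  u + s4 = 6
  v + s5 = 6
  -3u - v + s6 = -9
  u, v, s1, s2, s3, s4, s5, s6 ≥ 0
The point (3, 0) satisfies every constraint, so the LP is feasible; the constraints give u ≤ 6 and v ≤ 6, which with u, v ≥ 0 keep the feasible region inside a bounded box. A feasible, bounded LP attains a finite optimum at a vertex.

Feasible with finite optimum z* = -12 at (3, 0).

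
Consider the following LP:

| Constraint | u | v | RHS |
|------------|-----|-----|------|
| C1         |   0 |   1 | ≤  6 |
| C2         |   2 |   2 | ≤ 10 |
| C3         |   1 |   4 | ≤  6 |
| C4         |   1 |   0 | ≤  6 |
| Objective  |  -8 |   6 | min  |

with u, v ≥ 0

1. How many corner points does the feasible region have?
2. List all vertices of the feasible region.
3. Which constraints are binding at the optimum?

1. 4
2. (0, 0), (5, 0), (4.667, 0.3333), (0, 1.5)
3. C2, v ≥ 0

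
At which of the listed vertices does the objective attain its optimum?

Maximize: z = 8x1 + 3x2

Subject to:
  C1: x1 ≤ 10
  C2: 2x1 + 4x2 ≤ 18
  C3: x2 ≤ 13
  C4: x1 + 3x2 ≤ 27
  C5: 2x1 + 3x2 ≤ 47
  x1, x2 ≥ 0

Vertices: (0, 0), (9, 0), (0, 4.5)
Evaluating z = 8x1 + 3x2 at each vertex:
  (0, 0): z = 0
  (9, 0): z = 72
  (0, 4.5): z = 13.5

The largest value is z = 72, attained at (9, 0).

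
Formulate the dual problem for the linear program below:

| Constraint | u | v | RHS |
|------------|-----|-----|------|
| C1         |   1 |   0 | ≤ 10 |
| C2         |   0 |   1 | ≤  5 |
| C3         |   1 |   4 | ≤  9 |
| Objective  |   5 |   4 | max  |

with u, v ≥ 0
Minimize: z = 10y1 + 5y2 + 9y3

Subject to:
  C1: -y1 - y3 ≤ -5
  C2: -y2 - 4y3 ≤ -4
  y1, y2, y3 ≥ 0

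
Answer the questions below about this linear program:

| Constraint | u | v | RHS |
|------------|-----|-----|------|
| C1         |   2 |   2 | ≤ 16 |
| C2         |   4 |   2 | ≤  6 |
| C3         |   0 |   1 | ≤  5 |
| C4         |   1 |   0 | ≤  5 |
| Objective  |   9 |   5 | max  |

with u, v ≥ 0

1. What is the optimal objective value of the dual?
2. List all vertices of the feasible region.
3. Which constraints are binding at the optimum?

1. 15 (by strong duality, equal to the primal optimum)
2. (0, 0), (1.5, 0), (0, 3)
3. C2, u ≥ 0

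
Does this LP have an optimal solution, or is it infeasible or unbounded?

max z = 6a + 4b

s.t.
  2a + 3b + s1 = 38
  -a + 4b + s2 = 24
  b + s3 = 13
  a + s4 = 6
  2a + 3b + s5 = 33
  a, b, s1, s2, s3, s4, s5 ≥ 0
The point (6, 7) satisfies every constraint, so the LP is feasible; the constraints give a ≤ 6 and b ≤ 13, which with a, b ≥ 0 keep the feasible region inside a bounded box. A feasible, bounded LP attains a finite optimum at a vertex.

Evaluating z = 6a + 4b at each vertex:
  (0, 0): z = 0
  (6, 0): z = 36
  (6, 7): z = 64
  (5.455, 7.364): z = 62.18
  (0, 6): z = 24

Feasible with finite optimum z* = 64 at (6, 7).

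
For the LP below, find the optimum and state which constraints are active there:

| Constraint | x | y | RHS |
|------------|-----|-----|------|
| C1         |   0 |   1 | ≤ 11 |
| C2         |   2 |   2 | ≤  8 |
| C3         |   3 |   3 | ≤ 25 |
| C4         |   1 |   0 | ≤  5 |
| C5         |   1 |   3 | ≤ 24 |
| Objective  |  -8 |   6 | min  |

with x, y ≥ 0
Optimal: x = 4, y = 0
Binding: C2, y ≥ 0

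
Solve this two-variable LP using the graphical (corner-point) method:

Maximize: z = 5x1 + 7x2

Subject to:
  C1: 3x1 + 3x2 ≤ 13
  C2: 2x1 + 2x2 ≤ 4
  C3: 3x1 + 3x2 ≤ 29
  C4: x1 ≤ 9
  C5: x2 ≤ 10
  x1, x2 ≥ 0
x1 = 0, x2 = 2, z = 14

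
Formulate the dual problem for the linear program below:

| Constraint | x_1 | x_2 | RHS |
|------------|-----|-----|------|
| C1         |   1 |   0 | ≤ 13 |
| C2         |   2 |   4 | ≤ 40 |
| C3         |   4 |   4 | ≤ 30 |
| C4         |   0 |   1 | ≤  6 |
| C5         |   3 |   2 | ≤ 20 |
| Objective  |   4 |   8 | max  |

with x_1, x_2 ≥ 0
Minimize: z = 13y1 + 40y2 + 30y3 + 6y4 + 20y5

Subject to:
  C1: -y1 - 2y2 - 4y3 - 3y5 ≤ -4
  C2: -4y2 - 4y3 - y4 - 2y5 ≤ -8
  y1, y2, y3, y4, y5 ≥ 0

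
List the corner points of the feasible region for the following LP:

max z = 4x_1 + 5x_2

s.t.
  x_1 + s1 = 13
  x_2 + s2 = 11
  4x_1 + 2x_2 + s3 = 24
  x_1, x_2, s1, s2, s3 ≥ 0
Each vertex is the intersection of two constraint boundaries that also satisfies all remaining constraints:
  x_1 = 0 and x_2 = 0 → (0, 0)
  4x_1 + 2x_2 = 24 and x_2 = 0 → (6, 0)
  x_2 = 11 and 4x_1 + 2x_2 = 24 → (0.5, 11)
  x_2 = 11 and x_1 = 0 → (0, 11)

Vertices: (0, 0), (6, 0), (0.5, 11), (0, 11)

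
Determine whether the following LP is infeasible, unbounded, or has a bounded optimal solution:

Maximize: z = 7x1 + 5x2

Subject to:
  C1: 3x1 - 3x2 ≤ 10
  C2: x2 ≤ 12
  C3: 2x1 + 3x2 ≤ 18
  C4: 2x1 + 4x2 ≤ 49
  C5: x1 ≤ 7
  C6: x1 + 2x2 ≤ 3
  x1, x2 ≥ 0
The point (3, 0) satisfies every constraint, so the LP is feasible; the constraints give x1 ≤ 7 and x2 ≤ 12, which with x1, x2 ≥ 0 keep the feasible region inside a bounded box. A feasible, bounded LP attains a finite optimum at a vertex.

Evaluating z = 7x1 + 5x2 at each vertex:
  (0, 0): z = 0
  (3, 0): z = 21
  (0, 1.5): z = 7.5

The LP has an optimal solution: (3, 0) with z = 21.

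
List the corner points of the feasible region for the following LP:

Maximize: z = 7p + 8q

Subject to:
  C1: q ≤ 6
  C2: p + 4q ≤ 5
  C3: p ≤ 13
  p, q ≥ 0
Each vertex is the intersection of two constraint boundaries that also satisfies all remaining constraints:
  p = 0 and q = 0 → (0, 0)
  p + 4q = 5 and q = 0 → (5, 0)
  p + 4q = 5 and p = 0 → (0, 1.25)

Vertices: (0, 0), (5, 0), (0, 1.25)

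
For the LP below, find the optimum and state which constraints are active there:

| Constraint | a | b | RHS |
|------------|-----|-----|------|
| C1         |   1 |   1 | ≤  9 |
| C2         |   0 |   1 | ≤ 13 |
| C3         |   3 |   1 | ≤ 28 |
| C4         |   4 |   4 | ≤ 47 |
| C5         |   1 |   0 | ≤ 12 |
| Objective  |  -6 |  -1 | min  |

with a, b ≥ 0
Optimal: a = 9, b = 0
Slack at optimum:
  C1: slack = 0 (binding)
  C2: slack = 13
  C3: slack = 1
  C4: slack = 11
  C5: slack = 3
  a ≥ 0: a = 9
  b ≥ 0: b = 0 (binding)
Binding constraints: C1, b ≥ 0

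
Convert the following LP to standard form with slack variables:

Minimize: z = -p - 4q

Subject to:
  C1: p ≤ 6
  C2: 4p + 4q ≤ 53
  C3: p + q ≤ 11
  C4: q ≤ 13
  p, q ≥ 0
min z = -p - 4q

s.t.
  p + s1 = 6
  4p + 4q + s2 = 53
  p + q + s3 = 11
  q + s4 = 13
  p, q, s1, s2, s3, s4 ≥ 0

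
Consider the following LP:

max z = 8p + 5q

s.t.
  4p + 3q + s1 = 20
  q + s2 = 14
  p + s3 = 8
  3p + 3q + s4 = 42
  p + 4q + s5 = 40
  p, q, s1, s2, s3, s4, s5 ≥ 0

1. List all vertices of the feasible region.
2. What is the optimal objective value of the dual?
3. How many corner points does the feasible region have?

1. (0, 0), (5, 0), (0, 6.667)
2. 40 (by strong duality, equal to the primal optimum)
3. 3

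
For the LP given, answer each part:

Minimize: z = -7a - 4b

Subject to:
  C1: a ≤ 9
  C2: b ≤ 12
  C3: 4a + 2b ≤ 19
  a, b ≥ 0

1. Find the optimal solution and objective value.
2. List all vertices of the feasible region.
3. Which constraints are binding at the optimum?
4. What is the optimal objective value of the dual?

1. a = 0, b = 9.5, z = -38
2. (0, 0), (4.75, 0), (0, 9.5)
3. C3, a ≥ 0
4. -38 (by strong duality, equal to the primal optimum)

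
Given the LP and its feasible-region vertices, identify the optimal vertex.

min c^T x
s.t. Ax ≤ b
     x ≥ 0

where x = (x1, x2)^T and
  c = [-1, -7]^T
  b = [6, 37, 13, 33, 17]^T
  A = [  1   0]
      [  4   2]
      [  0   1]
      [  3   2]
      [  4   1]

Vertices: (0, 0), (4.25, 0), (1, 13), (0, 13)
Evaluating z = -x1 - 7x2 at each vertex:
  (0, 0): z = 0
  (4.25, 0): z = -4.25
  (1, 13): z = -92
  (0, 13): z = -91

The smallest value is z = -92, attained at (1, 13).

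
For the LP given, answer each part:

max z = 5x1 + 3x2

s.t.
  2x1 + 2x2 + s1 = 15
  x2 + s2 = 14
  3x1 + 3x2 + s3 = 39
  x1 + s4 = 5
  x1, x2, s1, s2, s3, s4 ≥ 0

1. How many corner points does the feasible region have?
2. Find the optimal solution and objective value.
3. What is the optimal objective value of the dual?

1. 4
2. x1 = 5, x2 = 2.5, z = 32.5
3. 32.5 (by strong duality, equal to the primal optimum)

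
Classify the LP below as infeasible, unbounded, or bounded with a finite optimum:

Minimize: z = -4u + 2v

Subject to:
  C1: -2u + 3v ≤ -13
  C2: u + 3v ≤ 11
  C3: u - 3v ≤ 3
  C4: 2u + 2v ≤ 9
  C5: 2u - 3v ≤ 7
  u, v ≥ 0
C5 requires 2u - 3v ≤ 7, while C1 (-2u + 3v ≤ -13) is equivalent to 2u - 3v ≥ 13. Together they would need 13 ≤ 2u - 3v ≤ 7, which is impossible since 13 > 7. No point satisfies all constraints.

Infeasible — the constraint set is empty.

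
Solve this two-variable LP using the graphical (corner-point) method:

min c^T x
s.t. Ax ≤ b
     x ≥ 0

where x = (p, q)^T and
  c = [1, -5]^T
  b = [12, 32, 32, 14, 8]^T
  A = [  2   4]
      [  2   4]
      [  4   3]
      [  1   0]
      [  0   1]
p = 0, q = 3, z = -15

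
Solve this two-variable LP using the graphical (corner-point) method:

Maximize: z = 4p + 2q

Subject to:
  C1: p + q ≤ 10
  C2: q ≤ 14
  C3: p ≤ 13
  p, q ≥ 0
p = 10, q = 0, z = 40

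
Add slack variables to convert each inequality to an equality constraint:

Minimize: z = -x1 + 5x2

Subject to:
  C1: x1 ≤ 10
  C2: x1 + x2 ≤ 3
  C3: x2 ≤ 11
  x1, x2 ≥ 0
min z = -x1 + 5x2

s.t.
  x1 + s1 = 10
  x1 + x2 + s2 = 3
  x2 + s3 = 11
  x1, x2, s1, s2, s3 ≥ 0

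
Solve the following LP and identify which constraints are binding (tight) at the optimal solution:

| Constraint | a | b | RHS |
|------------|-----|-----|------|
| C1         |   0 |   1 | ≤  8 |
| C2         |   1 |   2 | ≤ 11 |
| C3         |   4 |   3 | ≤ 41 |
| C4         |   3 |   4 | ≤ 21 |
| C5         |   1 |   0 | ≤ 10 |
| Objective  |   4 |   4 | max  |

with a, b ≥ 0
Optimal: a = 7, b = 0
Binding: C4, b ≥ 0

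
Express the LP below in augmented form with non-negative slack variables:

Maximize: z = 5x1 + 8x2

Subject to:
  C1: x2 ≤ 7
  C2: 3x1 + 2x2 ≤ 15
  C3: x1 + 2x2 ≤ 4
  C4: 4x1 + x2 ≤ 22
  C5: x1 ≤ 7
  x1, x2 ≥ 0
max z = 5x1 + 8x2

s.t.
  x2 + s1 = 7
  3x1 + 2x2 + s2 = 15
  x1 + 2x2 + s3 = 4
  4x1 + x2 + s4 = 22
  x1 + s5 = 7
  x1, x2, s1, s2, s3, s4, s5 ≥ 0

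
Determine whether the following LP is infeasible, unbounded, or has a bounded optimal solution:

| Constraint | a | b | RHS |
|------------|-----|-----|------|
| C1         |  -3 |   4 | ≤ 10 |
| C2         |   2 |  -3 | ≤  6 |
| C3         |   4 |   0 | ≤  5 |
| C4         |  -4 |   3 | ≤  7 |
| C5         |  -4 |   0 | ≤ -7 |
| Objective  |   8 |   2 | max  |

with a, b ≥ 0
C3 requires 4a ≤ 5, while C5 (-4a ≤ -7) is equivalent to 4a ≥ 7. Together they would need 7 ≤ 4a ≤ 5, which is impossible since 7 > 5. No point satisfies all constraints.

The feasible region is empty; the LP is infeasible.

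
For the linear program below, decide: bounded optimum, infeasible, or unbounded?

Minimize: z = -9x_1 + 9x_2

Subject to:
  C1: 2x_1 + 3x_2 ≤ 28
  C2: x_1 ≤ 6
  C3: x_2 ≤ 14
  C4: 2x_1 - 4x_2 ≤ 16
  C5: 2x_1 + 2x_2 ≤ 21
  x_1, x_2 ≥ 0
The point (6, 0) satisfies every constraint, so the LP is feasible; the constraints give x_1 ≤ 6 and x_2 ≤ 14, which with x_1, x_2 ≥ 0 keep the feasible region inside a bounded box. A feasible, bounded LP attains a finite optimum at a vertex.

The LP has an optimal solution: (6, 0) with z = -54.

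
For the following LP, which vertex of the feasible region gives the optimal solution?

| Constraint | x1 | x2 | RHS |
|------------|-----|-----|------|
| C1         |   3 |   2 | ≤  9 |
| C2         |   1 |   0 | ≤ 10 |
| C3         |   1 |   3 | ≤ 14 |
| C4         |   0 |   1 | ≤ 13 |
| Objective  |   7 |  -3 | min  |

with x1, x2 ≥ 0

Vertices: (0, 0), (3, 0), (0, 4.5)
Evaluating z = 7x1 - 3x2 at each vertex:
  (0, 0): z = 0
  (3, 0): z = 21
  (0, 4.5): z = -13.5

The smallest value is z = -13.5, attained at (0, 4.5).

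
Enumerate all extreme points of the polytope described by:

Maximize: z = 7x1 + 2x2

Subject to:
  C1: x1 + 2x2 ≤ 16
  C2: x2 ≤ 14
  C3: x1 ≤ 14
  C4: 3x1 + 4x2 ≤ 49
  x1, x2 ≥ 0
Each vertex is the intersection of two constraint boundaries that also satisfies all remaining constraints:
  x1 = 0 and x2 = 0 → (0, 0)
  x1 = 14 and x2 = 0 → (14, 0)
  x1 + 2x2 = 16 and x1 = 14 → (14, 1)
  x1 + 2x2 = 16 and x1 = 0 → (0, 8)

Vertices: (0, 0), (14, 0), (14, 1), (0, 8)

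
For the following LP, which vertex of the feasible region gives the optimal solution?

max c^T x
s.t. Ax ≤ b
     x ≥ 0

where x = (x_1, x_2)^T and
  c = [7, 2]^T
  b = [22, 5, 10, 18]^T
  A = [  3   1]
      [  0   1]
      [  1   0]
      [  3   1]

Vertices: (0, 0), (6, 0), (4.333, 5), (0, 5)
(6, 0) with z = 42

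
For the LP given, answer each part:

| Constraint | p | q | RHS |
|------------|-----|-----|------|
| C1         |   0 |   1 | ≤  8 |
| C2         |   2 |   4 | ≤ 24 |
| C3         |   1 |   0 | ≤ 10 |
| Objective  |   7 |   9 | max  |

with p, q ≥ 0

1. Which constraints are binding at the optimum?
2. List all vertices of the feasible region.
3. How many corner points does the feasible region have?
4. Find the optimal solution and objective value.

1. C2, C3
2. (0, 0), (10, 0), (10, 1), (0, 6)
3. 4
4. p = 10, q = 1, z = 79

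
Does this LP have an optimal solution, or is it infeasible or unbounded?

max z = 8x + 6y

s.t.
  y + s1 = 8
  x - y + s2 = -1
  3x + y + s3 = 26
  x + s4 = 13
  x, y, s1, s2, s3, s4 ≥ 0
The point (6, 8) satisfies every constraint, so the LP is feasible; the constraints give x ≤ 13 and y ≤ 8, which with x, y ≥ 0 keep the feasible region inside a bounded box. A feasible, bounded LP attains a finite optimum at a vertex.

Evaluating z = 8x + 6y at each vertex:
  (0, 1): z = 6
  (6.25, 7.25): z = 93.5
  (6, 8): z = 96
  (0, 8): z = 48

Bounded optimum: z* = 96 at (6, 8).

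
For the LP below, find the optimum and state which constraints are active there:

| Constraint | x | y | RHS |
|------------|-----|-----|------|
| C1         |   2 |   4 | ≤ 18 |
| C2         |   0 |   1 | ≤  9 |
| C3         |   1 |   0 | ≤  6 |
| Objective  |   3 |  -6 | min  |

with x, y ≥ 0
Optimal: x = 0, y = 4.5
Binding: C1, x ≥ 0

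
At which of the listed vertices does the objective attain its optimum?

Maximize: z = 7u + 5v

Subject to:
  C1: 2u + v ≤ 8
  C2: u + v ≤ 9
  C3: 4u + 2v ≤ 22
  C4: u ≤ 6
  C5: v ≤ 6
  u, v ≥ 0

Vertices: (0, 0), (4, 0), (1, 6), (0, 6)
Evaluating z = 7u + 5v at each vertex:
  (0, 0): z = 0
  (4, 0): z = 28
  (1, 6): z = 37
  (0, 6): z = 30

The largest value is z = 37, attained at (1, 6).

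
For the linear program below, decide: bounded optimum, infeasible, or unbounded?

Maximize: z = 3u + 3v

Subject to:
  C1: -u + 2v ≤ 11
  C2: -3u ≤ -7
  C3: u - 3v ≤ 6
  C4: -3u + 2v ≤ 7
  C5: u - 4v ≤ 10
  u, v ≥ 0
Feasible point: (3, 0) satisfies every constraint, so the LP is feasible.
Direction d = (2, 1): for each constraint row a, a·d ≤ 0 —
  (-1)(2) + (2)(1) = 0 ≤ 0
  (-3)(2) + (0)(1) = -6 ≤ 0
  (1)(2) + (-3)(1) = -1 ≤ 0
  (-3)(2) + (2)(1) = -4 ≤ 0
  (1)(2) + (-4)(1) = -2 ≤ 0
and d ≥ 0, so (3, 0) + t·d stays feasible for every t ≥ 0. Along this ray z = 3u + 3v changes by 9 per unit t, so z → +∞.

Unbounded — the objective can increase without bound over the feasible region.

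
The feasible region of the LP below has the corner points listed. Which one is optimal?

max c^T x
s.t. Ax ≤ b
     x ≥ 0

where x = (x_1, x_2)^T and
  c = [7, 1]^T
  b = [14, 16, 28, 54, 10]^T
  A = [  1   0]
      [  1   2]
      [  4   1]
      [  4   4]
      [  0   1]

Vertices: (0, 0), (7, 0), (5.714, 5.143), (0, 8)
Evaluating z = 7x_1 + x_2 at each vertex:
  (0, 0): z = 0
  (7, 0): z = 49
  (5.714, 5.143): z = 45.14
  (0, 8): z = 8

The largest value is z = 49, attained at (7, 0).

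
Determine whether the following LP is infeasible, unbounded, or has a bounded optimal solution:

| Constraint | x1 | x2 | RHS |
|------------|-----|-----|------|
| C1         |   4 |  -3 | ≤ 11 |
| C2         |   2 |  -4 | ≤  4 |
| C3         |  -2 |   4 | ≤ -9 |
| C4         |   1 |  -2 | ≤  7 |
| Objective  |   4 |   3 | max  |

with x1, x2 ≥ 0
C2 requires 2x1 - 4x2 ≤ 4, while C3 (-2x1 + 4x2 ≤ -9) is equivalent to 2x1 - 4x2 ≥ 9. Together they would need 9 ≤ 2x1 - 4x2 ≤ 4, which is impossible since 9 > 4. No point satisfies all constraints.

The feasible region is empty; the LP is infeasible.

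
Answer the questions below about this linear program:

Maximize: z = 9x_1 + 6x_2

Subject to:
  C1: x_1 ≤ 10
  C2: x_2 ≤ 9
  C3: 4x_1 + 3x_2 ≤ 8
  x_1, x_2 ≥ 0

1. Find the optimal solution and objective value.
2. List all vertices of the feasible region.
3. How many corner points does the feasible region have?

1. x_1 = 2, x_2 = 0, z = 18
2. (0, 0), (2, 0), (0, 2.667)
3. 3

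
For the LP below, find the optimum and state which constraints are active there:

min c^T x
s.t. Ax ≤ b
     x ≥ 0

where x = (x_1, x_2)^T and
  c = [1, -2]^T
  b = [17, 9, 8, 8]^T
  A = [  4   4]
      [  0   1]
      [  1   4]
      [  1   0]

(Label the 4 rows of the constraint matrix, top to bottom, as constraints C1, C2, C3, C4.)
Optimal: x_1 = 0, x_2 = 2
Slack at optimum:
  C1: slack = 9
  C2: slack = 7
  C3: slack = 0 (binding)
  C4: slack = 8
  x_1 ≥ 0: x_1 = 0 (binding)
  x_2 ≥ 0: x_2 = 2
Binding constraints: C3, x_1 ≥ 0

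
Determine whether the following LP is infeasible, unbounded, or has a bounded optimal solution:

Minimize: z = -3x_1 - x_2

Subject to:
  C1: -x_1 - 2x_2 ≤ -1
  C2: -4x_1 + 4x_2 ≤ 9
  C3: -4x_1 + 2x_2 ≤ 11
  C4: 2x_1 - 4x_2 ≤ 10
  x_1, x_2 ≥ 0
Feasible point: (0, 1) satisfies every constraint, so the LP is feasible.
Direction d = (1, 1): for each constraint row a, a·d ≤ 0 —
  (-1)(1) + (-2)(1) = -3 ≤ 0
  (-4)(1) + (4)(1) = 0 ≤ 0
  (-4)(1) + (2)(1) = -2 ≤ 0
  (2)(1) + (-4)(1) = -2 ≤ 0
and d ≥ 0, so (0, 1) + t·d stays feasible for every t ≥ 0. Along this ray z = -3x_1 - x_2 changes by -4 per unit t, so z → −∞.

Unbounded: there is a feasible ray along which z → −∞.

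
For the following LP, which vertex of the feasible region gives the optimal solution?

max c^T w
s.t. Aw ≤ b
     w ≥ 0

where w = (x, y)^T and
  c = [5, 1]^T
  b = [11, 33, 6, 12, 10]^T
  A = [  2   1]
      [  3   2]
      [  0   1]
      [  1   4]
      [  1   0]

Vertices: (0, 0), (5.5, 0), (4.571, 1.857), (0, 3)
Evaluating z = 5x + y at each vertex:
  (0, 0): z = 0
  (5.5, 0): z = 27.5
  (4.571, 1.857): z = 24.71
  (0, 3): z = 3

The largest value is z = 27.5, attained at (5.5, 0).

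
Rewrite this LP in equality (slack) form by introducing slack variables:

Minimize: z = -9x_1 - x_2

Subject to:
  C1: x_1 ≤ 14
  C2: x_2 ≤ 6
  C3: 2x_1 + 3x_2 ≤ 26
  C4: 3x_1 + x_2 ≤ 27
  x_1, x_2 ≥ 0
min z = -9x_1 - x_2

s.t.
  x_1 + s1 = 14
  x_2 + s2 = 6
  2x_1 + 3x_2 + s3 = 26
  3x_1 + x_2 + s4 = 27
  x_1, x_2, s1, s2, s3, s4 ≥ 0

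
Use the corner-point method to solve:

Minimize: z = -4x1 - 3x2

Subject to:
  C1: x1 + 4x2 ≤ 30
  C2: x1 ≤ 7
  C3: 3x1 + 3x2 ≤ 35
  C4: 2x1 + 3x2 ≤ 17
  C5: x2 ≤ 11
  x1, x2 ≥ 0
x1 = 7, x2 = 1, z = -31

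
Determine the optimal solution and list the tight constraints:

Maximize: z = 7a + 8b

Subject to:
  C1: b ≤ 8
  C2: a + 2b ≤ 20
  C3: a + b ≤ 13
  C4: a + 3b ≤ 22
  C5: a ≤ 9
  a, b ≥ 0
Optimal: a = 8.5, b = 4.5
Slack at optimum:
  C1: slack = 3.5
  C2: slack = 2.5
  C3: slack = 0 (binding)
  C4: slack = 0 (binding)
  C5: slack = 0.5
  a ≥ 0: a = 8.5
  b ≥ 0: b = 4.5
Binding constraints: C3, C4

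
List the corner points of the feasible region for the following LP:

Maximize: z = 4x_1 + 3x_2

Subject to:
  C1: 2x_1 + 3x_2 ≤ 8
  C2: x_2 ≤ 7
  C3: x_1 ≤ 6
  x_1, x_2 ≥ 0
Each vertex is the intersection of two constraint boundaries that also satisfies all remaining constraints:
  x_1 = 0 and x_2 = 0 → (0, 0)
  2x_1 + 3x_2 = 8 and x_2 = 0 → (4, 0)
  2x_1 + 3x_2 = 8 and x_1 = 0 → (0, 2.667)

Vertices: (0, 0), (4, 0), (0, 2.667)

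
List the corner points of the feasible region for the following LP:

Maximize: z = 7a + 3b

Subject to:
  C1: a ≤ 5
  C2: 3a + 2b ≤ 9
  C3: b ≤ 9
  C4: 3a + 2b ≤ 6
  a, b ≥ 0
Each vertex is the intersection of two constraint boundaries that also satisfies all remaining constraints:
  a = 0 and b = 0 → (0, 0)
  3a + 2b = 6 and b = 0 → (2, 0)
  3a + 2b = 6 and a = 0 → (0, 3)

Vertices: (0, 0), (2, 0), (0, 3)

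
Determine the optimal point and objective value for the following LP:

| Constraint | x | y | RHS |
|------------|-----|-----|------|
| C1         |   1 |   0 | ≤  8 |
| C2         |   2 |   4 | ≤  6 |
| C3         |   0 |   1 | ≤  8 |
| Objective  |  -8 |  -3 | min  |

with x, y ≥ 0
Each vertex is the intersection of two constraint boundaries that also satisfies all remaining constraints:
  x = 0 and y = 0 → (0, 0)
  2x + 4y = 6 and y = 0 → (3, 0)
  2x + 4y = 6 and x = 0 → (0, 1.5)

Evaluating z = -8x - 3y at each vertex:
  (0, 0): z = 0
  (3, 0): z = -24
  (0, 1.5): z = -4.5

The minimum is at (3, 0) with z = -24.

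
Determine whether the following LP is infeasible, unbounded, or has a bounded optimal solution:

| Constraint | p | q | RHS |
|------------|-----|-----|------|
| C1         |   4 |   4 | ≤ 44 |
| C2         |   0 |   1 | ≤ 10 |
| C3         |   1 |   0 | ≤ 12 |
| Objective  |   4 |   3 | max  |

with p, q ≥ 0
The point (11, 0) satisfies every constraint, so the LP is feasible; the constraints give p ≤ 12 and q ≤ 10, which with p, q ≥ 0 keep the feasible region inside a bounded box. A feasible, bounded LP attains a finite optimum at a vertex.

Feasible with finite optimum z* = 44 at (11, 0).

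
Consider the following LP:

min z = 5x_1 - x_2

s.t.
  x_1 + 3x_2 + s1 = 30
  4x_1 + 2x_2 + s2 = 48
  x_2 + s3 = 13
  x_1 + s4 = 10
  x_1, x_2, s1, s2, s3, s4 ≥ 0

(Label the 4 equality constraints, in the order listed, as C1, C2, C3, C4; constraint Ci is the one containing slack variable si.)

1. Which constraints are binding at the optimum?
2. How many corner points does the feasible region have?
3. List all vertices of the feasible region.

1. C1, x_1 ≥ 0
2. 5
3. (0, 0), (10, 0), (10, 4), (8.4, 7.2), (0, 10)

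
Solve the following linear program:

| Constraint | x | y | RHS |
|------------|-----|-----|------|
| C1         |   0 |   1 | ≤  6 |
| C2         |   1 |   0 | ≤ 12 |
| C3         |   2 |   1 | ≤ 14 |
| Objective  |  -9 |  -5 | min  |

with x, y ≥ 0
Each vertex is the intersection of two constraint boundaries that also satisfies all remaining constraints:
  x = 0 and y = 0 → (0, 0)
  2x + y = 14 and y = 0 → (7, 0)
  y = 6 and 2x + y = 14 → (4, 6)
  y = 6 and x = 0 → (0, 6)

Evaluating z = -9x - 5y at each vertex:
  (0, 0): z = 0
  (7, 0): z = -63
  (4, 6): z = -66
  (0, 6): z = -30

The minimum is at (4, 6) with z = -66.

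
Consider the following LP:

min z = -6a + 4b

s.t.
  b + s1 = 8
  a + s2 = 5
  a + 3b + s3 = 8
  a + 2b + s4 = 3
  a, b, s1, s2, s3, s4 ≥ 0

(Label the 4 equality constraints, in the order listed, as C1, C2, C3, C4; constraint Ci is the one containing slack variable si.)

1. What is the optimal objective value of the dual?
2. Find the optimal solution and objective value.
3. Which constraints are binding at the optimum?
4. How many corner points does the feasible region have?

1. -18 (by strong duality, equal to the primal optimum)
2. a = 3, b = 0, z = -18
3. C4, b ≥ 0
4. 3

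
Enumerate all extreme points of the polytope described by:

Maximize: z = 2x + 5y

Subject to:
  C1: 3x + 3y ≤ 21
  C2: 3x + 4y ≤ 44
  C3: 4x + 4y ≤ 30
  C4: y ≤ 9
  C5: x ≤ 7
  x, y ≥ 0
Each vertex is the intersection of two constraint boundaries that also satisfies all remaining constraints:
  x = 0 and y = 0 → (0, 0)
  3x + 3y = 21 and x = 7 → (7, 0)
  3x + 3y = 21 and x = 0 → (0, 7)

Vertices: (0, 0), (7, 0), (0, 7)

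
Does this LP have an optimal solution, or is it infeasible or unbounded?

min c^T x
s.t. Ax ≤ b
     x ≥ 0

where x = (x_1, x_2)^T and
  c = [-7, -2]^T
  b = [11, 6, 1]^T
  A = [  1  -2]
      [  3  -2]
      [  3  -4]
Feasible point: (0, 0) satisfies every constraint, so the LP is feasible.
Direction d = (0, 1): for each constraint row a, a·d ≤ 0 —
  (1)(0) + (-2)(1) = -2 ≤ 0
  (3)(0) + (-2)(1) = -2 ≤ 0
  (3)(0) + (-4)(1) = -4 ≤ 0
and d ≥ 0, so (0, 0) + t·d stays feasible for every t ≥ 0. Along this ray z = -7x_1 - 2x_2 changes by -2 per unit t, so z → −∞.

Unbounded — the objective can decrease without bound over the feasible region.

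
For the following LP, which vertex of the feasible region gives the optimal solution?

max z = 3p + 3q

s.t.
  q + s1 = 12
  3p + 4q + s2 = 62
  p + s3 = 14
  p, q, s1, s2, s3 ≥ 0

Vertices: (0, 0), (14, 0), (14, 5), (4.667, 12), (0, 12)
Evaluating z = 3p + 3q at each vertex:
  (0, 0): z = 0
  (14, 0): z = 42
  (14, 5): z = 57
  (4.667, 12): z = 50
  (0, 12): z = 36

The largest value is z = 57, attained at (14, 5).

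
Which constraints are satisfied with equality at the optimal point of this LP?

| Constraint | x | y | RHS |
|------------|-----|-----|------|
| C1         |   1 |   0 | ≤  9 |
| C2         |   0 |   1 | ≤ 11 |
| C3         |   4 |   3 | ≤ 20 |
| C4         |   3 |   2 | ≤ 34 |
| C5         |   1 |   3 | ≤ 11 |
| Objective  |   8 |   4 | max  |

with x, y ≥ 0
Optimal: x = 5, y = 0
Slack at optimum:
  C1: slack = 4
  C2: slack = 11
  C3: slack = 0 (binding)
  C4: slack = 19
  C5: slack = 6
  x ≥ 0: x = 5
  y ≥ 0: y = 0 (binding)
Binding constraints: C3, y ≥ 0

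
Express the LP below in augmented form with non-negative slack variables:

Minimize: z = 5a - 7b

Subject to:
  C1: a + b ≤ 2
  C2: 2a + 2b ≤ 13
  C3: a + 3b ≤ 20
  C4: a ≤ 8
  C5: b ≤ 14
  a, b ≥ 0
min z = 5a - 7b

s.t.
  a + b + s1 = 2
  2a + 2b + s2 = 13
  a + 3b + s3 = 20
  a + s4 = 8
  b + s5 = 14
  a, b, s1, s2, s3, s4, s5 ≥ 0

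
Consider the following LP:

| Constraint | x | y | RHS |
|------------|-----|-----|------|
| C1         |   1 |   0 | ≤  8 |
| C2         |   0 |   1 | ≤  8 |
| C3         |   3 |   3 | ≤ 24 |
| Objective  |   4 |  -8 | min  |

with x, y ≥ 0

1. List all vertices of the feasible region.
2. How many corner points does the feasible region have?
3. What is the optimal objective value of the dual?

1. (0, 0), (8, 0), (0, 8)
2. 3
3. -64 (by strong duality, equal to the primal optimum)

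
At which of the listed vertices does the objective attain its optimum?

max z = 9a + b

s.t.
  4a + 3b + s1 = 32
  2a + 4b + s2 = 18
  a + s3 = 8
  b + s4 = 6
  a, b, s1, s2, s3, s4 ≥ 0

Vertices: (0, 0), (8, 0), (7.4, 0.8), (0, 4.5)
Evaluating z = 9a + b at each vertex:
  (0, 0): z = 0
  (8, 0): z = 72
  (7.4, 0.8): z = 67.4
  (0, 4.5): z = 4.5

The largest value is z = 72, attained at (8, 0).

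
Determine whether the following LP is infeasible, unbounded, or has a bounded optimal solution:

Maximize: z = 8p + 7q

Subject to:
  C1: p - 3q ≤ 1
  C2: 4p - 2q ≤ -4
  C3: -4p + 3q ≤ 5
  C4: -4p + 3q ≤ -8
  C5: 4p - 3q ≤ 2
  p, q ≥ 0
C5 requires 4p - 3q ≤ 2, while C4 (-4p + 3q ≤ -8) is equivalent to 4p - 3q ≥ 8. Together they would need 8 ≤ 4p - 3q ≤ 2, which is impossible since 8 > 2. No point satisfies all constraints.

The feasible region is empty; the LP is infeasible.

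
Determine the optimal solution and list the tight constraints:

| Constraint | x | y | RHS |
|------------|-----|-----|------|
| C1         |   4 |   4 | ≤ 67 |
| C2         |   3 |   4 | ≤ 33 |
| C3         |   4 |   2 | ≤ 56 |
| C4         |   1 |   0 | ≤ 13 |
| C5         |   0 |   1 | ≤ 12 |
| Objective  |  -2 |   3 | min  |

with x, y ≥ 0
Optimal: x = 11, y = 0
Slack at optimum:
  C1: slack = 23
  C2: slack = 0 (binding)
  C3: slack = 12
  C4: slack = 2
  C5: slack = 12
  x ≥ 0: x = 11
  y ≥ 0: y = 0 (binding)
Binding constraints: C2, y ≥ 0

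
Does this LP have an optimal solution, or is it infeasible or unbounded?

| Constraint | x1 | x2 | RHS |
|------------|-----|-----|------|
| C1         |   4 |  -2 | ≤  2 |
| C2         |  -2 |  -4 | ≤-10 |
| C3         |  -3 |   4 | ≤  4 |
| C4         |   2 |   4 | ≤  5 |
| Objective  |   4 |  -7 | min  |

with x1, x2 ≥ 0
C4 requires 2x1 + 4x2 ≤ 5, while C2 (-2x1 - 4x2 ≤ -10) is equivalent to 2x1 + 4x2 ≥ 10. Together they would need 10 ≤ 2x1 + 4x2 ≤ 5, which is impossible since 10 > 5. No point satisfies all constraints.

Infeasible — the constraint set is empty.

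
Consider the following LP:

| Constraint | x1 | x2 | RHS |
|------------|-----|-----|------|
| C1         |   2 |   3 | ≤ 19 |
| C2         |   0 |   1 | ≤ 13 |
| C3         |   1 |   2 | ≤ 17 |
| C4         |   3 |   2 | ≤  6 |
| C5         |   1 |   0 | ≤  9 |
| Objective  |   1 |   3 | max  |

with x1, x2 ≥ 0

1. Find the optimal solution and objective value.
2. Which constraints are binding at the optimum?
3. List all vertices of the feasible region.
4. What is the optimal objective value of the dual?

1. x1 = 0, x2 = 3, z = 9
2. C4, x1 ≥ 0
3. (0, 0), (2, 0), (0, 3)
4. 9 (by strong duality, equal to the primal optimum)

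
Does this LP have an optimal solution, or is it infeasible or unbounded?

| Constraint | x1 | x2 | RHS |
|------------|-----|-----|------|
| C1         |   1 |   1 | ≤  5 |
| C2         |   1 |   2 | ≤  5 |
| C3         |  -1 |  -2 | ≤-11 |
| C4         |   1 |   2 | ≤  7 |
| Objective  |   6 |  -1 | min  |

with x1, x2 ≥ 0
C2 requires x1 + 2x2 ≤ 5, while C3 (-x1 - 2x2 ≤ -11) is equivalent to x1 + 2x2 ≥ 11. Together they would need 11 ≤ x1 + 2x2 ≤ 5, which is impossible since 11 > 5. No point satisfies all constraints.

Infeasible: no point satisfies all constraints simultaneously.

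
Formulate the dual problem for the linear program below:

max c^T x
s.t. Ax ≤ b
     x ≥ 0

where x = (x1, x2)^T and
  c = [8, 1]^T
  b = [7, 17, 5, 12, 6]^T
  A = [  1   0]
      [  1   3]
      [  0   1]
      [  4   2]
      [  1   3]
Minimize: z = 7y1 + 17y2 + 5y3 + 12y4 + 6y5

Subject to:
  C1: -y1 - y2 - 4y4 - y5 ≤ -8
  C2: -3y2 - y3 - 2y4 - 3y5 ≤ -1
  y1, y2, y3, y4, y5 ≥ 0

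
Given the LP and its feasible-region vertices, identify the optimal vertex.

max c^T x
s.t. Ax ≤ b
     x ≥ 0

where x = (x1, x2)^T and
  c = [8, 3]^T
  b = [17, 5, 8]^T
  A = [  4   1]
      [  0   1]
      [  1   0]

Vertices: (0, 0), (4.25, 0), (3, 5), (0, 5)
Evaluating z = 8x1 + 3x2 at each vertex:
  (0, 0): z = 0
  (4.25, 0): z = 34
  (3, 5): z = 39
  (0, 5): z = 15

The largest value is z = 39, attained at (3, 5).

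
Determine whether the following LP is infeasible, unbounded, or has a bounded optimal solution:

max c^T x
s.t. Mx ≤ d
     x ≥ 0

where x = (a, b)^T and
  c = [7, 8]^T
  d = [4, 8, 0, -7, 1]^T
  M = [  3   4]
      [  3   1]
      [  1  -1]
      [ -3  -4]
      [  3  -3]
One constraint requires 3a + 4b ≤ 4, while the constraint -3a - 4b ≤ -7 is equivalent to 3a + 4b ≥ 7. Together they would need 7 ≤ 3a + 4b ≤ 4, which is impossible since 7 > 4. No point satisfies all constraints.

Infeasible: no point satisfies all constraints simultaneously.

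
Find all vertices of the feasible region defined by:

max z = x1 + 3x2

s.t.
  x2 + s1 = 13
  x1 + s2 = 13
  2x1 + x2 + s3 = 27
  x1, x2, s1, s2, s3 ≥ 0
Each vertex is the intersection of two constraint boundaries that also satisfies all remaining constraints:
  x1 = 0 and x2 = 0 → (0, 0)
  x1 = 13 and x2 = 0 → (13, 0)
  x1 = 13 and 2x1 + x2 = 27 → (13, 1)
  x2 = 13 and 2x1 + x2 = 27 → (7, 13)
  x2 = 13 and x1 = 0 → (0, 13)

Vertices: (0, 0), (13, 0), (13, 1), (7, 13), (0, 13)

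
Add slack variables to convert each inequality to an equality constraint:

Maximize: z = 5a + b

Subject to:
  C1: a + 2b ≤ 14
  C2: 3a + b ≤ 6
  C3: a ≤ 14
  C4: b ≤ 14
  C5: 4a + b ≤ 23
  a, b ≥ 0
max z = 5a + b

s.t.
  a + 2b + s1 = 14
  3a + b + s2 = 6
  a + s3 = 14
  b + s4 = 14
  4a + b + s5 = 23
  a, b, s1, s2, s3, s4, s5 ≥ 0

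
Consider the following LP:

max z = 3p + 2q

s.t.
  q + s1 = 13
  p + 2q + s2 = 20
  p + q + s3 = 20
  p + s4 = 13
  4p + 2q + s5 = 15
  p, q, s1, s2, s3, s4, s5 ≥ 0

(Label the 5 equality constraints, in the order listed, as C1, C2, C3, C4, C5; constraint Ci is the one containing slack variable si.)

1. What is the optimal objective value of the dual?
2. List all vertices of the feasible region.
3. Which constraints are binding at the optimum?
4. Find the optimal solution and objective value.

1. 15 (by strong duality, equal to the primal optimum)
2. (0, 0), (3.75, 0), (0, 7.5)
3. C5, p ≥ 0
4. p = 0, q = 7.5, z = 15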